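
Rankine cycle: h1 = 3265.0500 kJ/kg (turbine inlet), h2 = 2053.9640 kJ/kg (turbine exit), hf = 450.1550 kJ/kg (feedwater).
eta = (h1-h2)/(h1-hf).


W = 1211.0860 kJ/kg
Q_in = 2814.8950 kJ/kg
eta = 0.4302 = 43.0242%

eta = 43.0242%


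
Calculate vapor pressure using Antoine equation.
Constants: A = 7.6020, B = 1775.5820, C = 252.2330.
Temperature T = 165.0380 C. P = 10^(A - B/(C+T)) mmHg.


C+T = 417.2710
B/(C+T) = 4.2552
log10(P) = 7.6020 - 4.2552 = 3.3468
P = 10^3.3468 = 2222.1582 mmHg

2222.1582 mmHg


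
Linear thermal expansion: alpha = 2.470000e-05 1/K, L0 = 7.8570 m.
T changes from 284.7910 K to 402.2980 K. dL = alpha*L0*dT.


dT = 117.5070 K
dL = 2.470000e-05 * 7.8570 * 117.5070 = 0.022804 m
L_final = 7.879804 m

dL = 0.022804 m


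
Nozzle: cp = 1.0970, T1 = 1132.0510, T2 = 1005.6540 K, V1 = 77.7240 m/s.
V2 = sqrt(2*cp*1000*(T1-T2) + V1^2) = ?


dT = 126.3970 K
2*cp*1000*dT = 277315.0180
V1^2 = 6041.0202
V2 = sqrt(283356.0382) = 532.3120 m/s

532.3120 m/s


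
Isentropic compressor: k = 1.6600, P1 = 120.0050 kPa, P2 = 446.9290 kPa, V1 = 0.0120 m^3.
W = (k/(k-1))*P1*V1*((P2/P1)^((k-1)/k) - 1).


(k-1)/k = 0.3976
(P2/P1)^exp = 1.6867
W = 2.5152 * 120.0050 * 0.0120 * (1.6867 - 1) = 2.4872 kJ

2.4872 kJ


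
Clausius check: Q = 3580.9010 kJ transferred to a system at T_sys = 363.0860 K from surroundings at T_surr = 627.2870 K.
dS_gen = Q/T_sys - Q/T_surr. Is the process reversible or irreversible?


dS_sys = 3580.9010/363.0860 = 9.8624 kJ/K
dS_surr = -3580.9010/627.2870 = -5.7086 kJ/K
dS_gen = 9.8624 - 5.7086 = 4.1539 kJ/K (irreversible)

dS_gen = 4.1539 kJ/K, irreversible


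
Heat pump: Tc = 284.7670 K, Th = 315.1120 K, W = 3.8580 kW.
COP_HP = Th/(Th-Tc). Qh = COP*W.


COP = 315.1120 / 30.3450 = 10.3843
Qh = 10.3843 * 3.8580 = 40.0627 kW

COP = 10.3843, Qh = 40.0627 kW


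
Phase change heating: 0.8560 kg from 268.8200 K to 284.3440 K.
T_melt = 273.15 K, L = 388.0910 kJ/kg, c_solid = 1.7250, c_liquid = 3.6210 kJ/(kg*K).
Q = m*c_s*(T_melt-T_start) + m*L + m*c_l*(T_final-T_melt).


Q1 (sensible, solid) = 0.8560 * 1.7250 * 4.3300 = 6.3937 kJ
Q2 (latent) = 0.8560 * 388.0910 = 332.2059 kJ
Q3 (sensible, liquid) = 0.8560 * 3.6210 * 11.1940 = 34.6967 kJ
Q_total = 373.2962 kJ

373.2962 kJ


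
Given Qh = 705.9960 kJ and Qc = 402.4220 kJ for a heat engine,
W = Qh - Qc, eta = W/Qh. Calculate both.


W = 705.9960 - 402.4220 = 303.5740 kJ
eta = 303.5740 / 705.9960 = 0.4300 = 42.9994%

W = 303.5740 kJ, eta = 42.9994%


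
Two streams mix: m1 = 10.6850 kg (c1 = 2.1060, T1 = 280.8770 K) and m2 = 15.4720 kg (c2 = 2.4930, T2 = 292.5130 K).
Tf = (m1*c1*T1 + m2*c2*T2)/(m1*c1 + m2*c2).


num = 17603.1881
den = 61.0743
Tf = 288.2258 K

288.2258 K


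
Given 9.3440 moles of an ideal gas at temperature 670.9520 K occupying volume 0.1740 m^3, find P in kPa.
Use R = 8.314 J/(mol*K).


P = nRT/V = 9.3440 * 8.314 * 670.9520 / 0.1740
= 52123.5878 / 0.1740 = 299560.8495 Pa = 299.5608 kPa

299.5608 kPa


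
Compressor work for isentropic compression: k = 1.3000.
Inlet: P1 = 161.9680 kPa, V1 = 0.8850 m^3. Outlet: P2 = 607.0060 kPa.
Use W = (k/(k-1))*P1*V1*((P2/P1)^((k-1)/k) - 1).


(k-1)/k = 0.2308
(P2/P1)^exp = 1.3565
W = 4.3333 * 161.9680 * 0.8850 * (1.3565 - 1) = 221.4142 kJ

221.4142 kJ


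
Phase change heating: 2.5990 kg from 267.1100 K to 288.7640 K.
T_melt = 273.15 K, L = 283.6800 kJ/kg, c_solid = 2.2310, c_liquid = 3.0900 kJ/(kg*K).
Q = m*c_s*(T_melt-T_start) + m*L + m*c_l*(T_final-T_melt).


Q1 (sensible, solid) = 2.5990 * 2.2310 * 6.0400 = 35.0221 kJ
Q2 (latent) = 2.5990 * 283.6800 = 737.2843 kJ
Q3 (sensible, liquid) = 2.5990 * 3.0900 * 15.6140 = 125.3946 kJ
Q_total = 897.7011 kJ

897.7011 kJ


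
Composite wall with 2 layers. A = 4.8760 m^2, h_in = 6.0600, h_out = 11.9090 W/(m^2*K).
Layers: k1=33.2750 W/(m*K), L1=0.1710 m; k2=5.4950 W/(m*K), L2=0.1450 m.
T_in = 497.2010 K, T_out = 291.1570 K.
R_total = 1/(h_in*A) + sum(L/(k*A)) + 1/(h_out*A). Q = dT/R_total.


R_conv_in = 1/(6.0600*4.8760) = 0.0338
R_1 = 0.1710/(33.2750*4.8760) = 0.0011
R_2 = 0.1450/(5.4950*4.8760) = 0.0054
R_conv_out = 1/(11.9090*4.8760) = 0.0172
R_total = 0.0575 K/W
Q = 206.0440 / 0.0575 = 3581.5443 W

R_total = 0.0575 K/W, Q = 3581.5443 W


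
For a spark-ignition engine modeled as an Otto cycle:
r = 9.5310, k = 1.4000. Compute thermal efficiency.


r^(k-1) = 2.4641
eta = 1 - 1/2.4641 = 0.5942 = 59.4170%

59.4170%


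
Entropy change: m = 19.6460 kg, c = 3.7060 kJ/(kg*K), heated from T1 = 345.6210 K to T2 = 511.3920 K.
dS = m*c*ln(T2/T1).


T2/T1 = 1.4796
ln(T2/T1) = 0.3918
dS = 19.6460 * 3.7060 * 0.3918 = 28.5257 kJ/K

28.5257 kJ/K


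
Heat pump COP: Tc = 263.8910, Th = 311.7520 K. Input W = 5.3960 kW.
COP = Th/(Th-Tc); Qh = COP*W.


COP = 311.7520 / 47.8610 = 6.5137
Qh = 6.5137 * 5.3960 = 35.1479 kW

COP = 6.5137, Qh = 35.1479 kW


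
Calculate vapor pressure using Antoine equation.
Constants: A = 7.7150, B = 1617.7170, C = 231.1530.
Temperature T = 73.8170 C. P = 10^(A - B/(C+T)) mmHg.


C+T = 304.9700
B/(C+T) = 5.3045
log10(P) = 7.7150 - 5.3045 = 2.4105
P = 10^2.4105 = 257.3286 mmHg

257.3286 mmHg


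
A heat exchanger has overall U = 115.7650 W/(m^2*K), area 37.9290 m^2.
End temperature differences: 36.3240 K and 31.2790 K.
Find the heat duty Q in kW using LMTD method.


LMTD = 33.7387 K
Q = 115.7650 * 37.9290 * 33.7387 = 148141.4086 W = 148.1414 kW

148.1414 kW


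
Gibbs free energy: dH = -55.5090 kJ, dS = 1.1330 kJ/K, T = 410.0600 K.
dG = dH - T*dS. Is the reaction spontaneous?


T*dS = 410.0600 * 1.1330 = 464.5980 kJ
dG = -55.5090 - 464.5980 = -520.1070 kJ (spontaneous)

dG = -520.1070 kJ, spontaneous


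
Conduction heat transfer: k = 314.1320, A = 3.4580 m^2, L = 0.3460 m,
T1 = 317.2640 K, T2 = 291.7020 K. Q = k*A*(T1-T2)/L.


dT = 25.5620 K
Q = 314.1320 * 3.4580 * 25.5620 / 0.3460 = 80252.0066 W

80252.0066 W


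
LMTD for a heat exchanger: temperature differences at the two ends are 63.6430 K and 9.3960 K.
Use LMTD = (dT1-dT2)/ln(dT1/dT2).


dT1/dT2 = 6.7734
ln(dT1/dT2) = 1.9130
LMTD = 54.2470 / 1.9130 = 28.3570 K

28.3570 K


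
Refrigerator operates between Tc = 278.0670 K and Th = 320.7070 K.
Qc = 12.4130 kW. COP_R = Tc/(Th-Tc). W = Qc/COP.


COP = 278.0670 / 42.6400 = 6.5213
W = 12.4130 / 6.5213 = 1.9035 kW

COP = 6.5213, W = 1.9035 kW


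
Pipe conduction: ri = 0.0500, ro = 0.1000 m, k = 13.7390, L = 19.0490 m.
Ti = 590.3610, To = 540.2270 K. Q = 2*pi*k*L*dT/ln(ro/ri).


dT = 50.1340 K
ln(ro/ri) = 0.6931
Q = 2*pi*13.7390*19.0490*50.1340 / 0.6931 = 118936.2029 W

118936.2029 W


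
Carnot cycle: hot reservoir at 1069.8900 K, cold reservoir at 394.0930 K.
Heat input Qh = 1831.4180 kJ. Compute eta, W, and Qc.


eta = 1 - 394.0930/1069.8900 = 0.6317
W = 0.6317 * 1831.4180 = 1156.8169 kJ
Qc = 1831.4180 - 1156.8169 = 674.6011 kJ

eta = 63.1651%, W = 1156.8169 kJ, Qc = 674.6011 kJ


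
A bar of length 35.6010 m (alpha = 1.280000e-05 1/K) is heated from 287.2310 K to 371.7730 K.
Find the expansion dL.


dT = 84.5420 K
dL = 1.280000e-05 * 35.6010 * 84.5420 = 0.038525 m
L_final = 35.639525 m

dL = 0.038525 m


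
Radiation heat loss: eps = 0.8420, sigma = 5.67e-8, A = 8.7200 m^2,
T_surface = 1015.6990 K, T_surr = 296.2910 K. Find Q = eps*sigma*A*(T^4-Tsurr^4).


T^4 = 1.0643e+12
Tsurr^4 = 7.7068e+09
Q = 0.8420 * 5.67e-8 * 8.7200 * 1.0566e+12 = 439860.9997 W

439860.9997 W


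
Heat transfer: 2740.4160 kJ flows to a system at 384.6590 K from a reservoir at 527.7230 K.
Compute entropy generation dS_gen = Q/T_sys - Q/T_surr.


dS_sys = 2740.4160/384.6590 = 7.1243 kJ/K
dS_surr = -2740.4160/527.7230 = -5.1929 kJ/K
dS_gen = 7.1243 - 5.1929 = 1.9314 kJ/K (irreversible)

dS_gen = 1.9314 kJ/K, irreversible


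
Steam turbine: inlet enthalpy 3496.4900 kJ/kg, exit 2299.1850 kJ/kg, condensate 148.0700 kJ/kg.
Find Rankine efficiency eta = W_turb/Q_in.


W = 1197.3050 kJ/kg
Q_in = 3348.4200 kJ/kg
eta = 0.3576 = 35.7573%

eta = 35.7573%


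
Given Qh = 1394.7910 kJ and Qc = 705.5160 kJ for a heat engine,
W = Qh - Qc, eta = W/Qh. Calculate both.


W = 1394.7910 - 705.5160 = 689.2750 kJ
eta = 689.2750 / 1394.7910 = 0.4942 = 49.4178%

W = 689.2750 kJ, eta = 49.4178%


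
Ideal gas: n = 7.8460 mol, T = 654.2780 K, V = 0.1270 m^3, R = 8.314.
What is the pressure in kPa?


P = nRT/V = 7.8460 * 8.314 * 654.2780 / 0.1270
= 42679.6296 / 0.1270 = 336060.0754 Pa = 336.0601 kPa

336.0601 kPa


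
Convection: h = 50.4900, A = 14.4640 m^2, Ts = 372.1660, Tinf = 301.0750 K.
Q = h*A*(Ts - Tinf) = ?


dT = 71.0910 K
Q = 50.4900 * 14.4640 * 71.0910 = 51916.8587 W

51916.8587 W


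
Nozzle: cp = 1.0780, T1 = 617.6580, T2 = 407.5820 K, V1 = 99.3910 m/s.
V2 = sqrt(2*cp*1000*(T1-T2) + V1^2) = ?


dT = 210.0760 K
2*cp*1000*dT = 452923.8560
V1^2 = 9878.5709
V2 = sqrt(462802.4269) = 680.2958 m/s

680.2958 m/s


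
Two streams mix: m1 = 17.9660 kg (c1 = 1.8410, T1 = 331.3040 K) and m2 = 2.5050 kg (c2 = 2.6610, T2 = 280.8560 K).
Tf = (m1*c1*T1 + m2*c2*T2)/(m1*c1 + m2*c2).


num = 12830.1456
den = 39.7412
Tf = 322.8423 K

322.8423 K


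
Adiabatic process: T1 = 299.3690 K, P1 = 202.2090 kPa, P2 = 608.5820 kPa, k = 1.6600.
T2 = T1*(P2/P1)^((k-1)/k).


(k-1)/k = 0.3976
(P2/P1)^exp = 1.5497
T2 = 299.3690 * 1.5497 = 463.9394 K

463.9394 K


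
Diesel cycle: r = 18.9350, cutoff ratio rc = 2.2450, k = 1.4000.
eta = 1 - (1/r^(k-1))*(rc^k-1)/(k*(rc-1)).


r^(k-1) = 3.2427
rc^k = 3.1024
eta = 0.6280 = 62.8020%

62.8020%


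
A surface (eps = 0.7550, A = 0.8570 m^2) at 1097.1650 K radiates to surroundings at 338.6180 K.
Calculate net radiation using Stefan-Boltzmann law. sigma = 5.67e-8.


T^4 = 1.4491e+12
Tsurr^4 = 1.3147e+10
Q = 0.7550 * 5.67e-8 * 0.8570 * 1.4359e+12 = 52679.3322 W

52679.3322 W


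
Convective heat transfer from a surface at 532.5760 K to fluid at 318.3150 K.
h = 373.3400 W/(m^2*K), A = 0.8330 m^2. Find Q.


dT = 214.2610 K
Q = 373.3400 * 0.8330 * 214.2610 = 66633.5040 W

66633.5040 W


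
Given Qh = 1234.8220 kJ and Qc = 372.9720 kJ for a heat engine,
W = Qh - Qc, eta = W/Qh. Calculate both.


W = 1234.8220 - 372.9720 = 861.8500 kJ
eta = 861.8500 / 1234.8220 = 0.6980 = 69.7955%

W = 861.8500 kJ, eta = 69.7955%


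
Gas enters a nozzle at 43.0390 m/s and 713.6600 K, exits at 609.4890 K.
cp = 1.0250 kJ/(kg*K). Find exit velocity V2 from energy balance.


dT = 104.1710 K
2*cp*1000*dT = 213550.5500
V1^2 = 1852.3555
V2 = sqrt(215402.9055) = 464.1152 m/s

464.1152 m/s


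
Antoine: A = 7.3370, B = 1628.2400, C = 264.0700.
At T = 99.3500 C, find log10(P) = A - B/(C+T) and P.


C+T = 363.4200
B/(C+T) = 4.4803
log10(P) = 7.3370 - 4.4803 = 2.8567
P = 10^2.8567 = 718.9095 mmHg

718.9095 mmHg


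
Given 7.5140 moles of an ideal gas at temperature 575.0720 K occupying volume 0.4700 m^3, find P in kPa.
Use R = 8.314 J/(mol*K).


P = nRT/V = 7.5140 * 8.314 * 575.0720 / 0.4700
= 35925.5506 / 0.4700 = 76437.3418 Pa = 76.4373 kPa

76.4373 kPa


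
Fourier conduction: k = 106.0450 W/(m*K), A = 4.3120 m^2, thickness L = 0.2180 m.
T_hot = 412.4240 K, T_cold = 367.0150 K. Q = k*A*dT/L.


dT = 45.4090 K
Q = 106.0450 * 4.3120 * 45.4090 / 0.2180 = 95247.6771 W

95247.6771 W


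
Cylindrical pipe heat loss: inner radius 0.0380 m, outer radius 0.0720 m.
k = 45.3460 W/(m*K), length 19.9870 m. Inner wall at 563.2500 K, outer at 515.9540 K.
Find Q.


dT = 47.2960 K
ln(ro/ri) = 0.6391
Q = 2*pi*45.3460*19.9870*47.2960 / 0.6391 = 421439.9270 W

421439.9270 W


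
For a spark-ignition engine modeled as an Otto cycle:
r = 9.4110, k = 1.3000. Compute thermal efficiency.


r^(k-1) = 1.9593
eta = 1 - 1/1.9593 = 0.4896 = 48.9602%

48.9602%


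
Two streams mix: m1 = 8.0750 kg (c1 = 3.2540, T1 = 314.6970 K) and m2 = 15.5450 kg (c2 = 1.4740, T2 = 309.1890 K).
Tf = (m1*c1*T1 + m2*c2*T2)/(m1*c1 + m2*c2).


num = 15353.5437
den = 49.1894
Tf = 312.1313 K

312.1313 K


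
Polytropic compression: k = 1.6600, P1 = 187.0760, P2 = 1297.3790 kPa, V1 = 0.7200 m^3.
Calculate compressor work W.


(k-1)/k = 0.3976
(P2/P1)^exp = 2.1597
W = 2.5152 * 187.0760 * 0.7200 * (2.1597 - 1) = 392.8795 kJ

392.8795 kJ


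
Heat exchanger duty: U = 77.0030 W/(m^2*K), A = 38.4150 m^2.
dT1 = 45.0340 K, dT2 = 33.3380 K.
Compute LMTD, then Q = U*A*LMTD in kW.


LMTD = 38.8933 K
Q = 77.0030 * 38.4150 * 38.8933 = 115049.2294 W = 115.0492 kW

115.0492 kW


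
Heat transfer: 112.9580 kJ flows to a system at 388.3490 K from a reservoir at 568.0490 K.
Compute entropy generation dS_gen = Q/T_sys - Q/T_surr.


dS_sys = 112.9580/388.3490 = 0.2909 kJ/K
dS_surr = -112.9580/568.0490 = -0.1989 kJ/K
dS_gen = 0.2909 - 0.1989 = 0.0920 kJ/K (irreversible)

dS_gen = 0.0920 kJ/K, irreversible


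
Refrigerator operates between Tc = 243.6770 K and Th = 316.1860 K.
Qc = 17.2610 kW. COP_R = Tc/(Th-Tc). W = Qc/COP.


COP = 243.6770 / 72.5090 = 3.3606
W = 17.2610 / 3.3606 = 5.1362 kW

COP = 3.3606, W = 5.1362 kW


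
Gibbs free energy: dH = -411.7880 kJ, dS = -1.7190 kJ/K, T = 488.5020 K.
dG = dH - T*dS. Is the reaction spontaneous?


T*dS = 488.5020 * -1.7190 = -839.7349 kJ
dG = -411.7880 + 839.7349 = 427.9469 kJ (non-spontaneous)

dG = 427.9469 kJ, non-spontaneous


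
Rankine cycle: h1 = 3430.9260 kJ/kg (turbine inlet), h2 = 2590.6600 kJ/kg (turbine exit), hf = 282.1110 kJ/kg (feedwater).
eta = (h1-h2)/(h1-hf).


W = 840.2660 kJ/kg
Q_in = 3148.8150 kJ/kg
eta = 0.2669 = 26.6851%

eta = 26.6851%


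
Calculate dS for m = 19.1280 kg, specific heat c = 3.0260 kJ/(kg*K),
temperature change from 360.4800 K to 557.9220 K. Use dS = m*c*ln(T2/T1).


T2/T1 = 1.5477
ln(T2/T1) = 0.4368
dS = 19.1280 * 3.0260 * 0.4368 = 25.2816 kJ/K

25.2816 kJ/K


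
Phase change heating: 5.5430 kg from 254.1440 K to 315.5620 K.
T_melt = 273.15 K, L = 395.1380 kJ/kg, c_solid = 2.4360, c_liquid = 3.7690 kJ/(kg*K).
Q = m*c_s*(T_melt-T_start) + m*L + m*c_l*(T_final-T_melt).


Q1 (sensible, solid) = 5.5430 * 2.4360 * 19.0060 = 256.6332 kJ
Q2 (latent) = 5.5430 * 395.1380 = 2190.2499 kJ
Q3 (sensible, liquid) = 5.5430 * 3.7690 * 42.4120 = 886.0531 kJ
Q_total = 3332.9363 kJ

3332.9363 kJ


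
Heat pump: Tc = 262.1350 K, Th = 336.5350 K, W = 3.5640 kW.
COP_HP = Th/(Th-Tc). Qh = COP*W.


COP = 336.5350 / 74.4000 = 4.5233
Qh = 4.5233 * 3.5640 = 16.1211 kW

COP = 4.5233, Qh = 16.1211 kW


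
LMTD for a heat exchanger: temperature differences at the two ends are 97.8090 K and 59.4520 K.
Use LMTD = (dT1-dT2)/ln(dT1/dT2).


dT1/dT2 = 1.6452
ln(dT1/dT2) = 0.4978
LMTD = 38.3570 / 0.4978 = 77.0457 K

77.0457 K


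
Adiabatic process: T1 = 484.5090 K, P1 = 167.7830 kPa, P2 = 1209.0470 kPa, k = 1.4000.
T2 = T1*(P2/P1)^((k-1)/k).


(k-1)/k = 0.2857
(P2/P1)^exp = 1.7581
T2 = 484.5090 * 1.7581 = 851.8392 K

851.8392 K


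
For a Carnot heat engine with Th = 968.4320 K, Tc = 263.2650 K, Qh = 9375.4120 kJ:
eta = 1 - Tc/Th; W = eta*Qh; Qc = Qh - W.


eta = 1 - 263.2650/968.4320 = 0.7282
W = 0.7282 * 9375.4120 = 6826.7376 kJ
Qc = 9375.4120 - 6826.7376 = 2548.6744 kJ

eta = 72.8153%, W = 6826.7376 kJ, Qc = 2548.6744 kJ


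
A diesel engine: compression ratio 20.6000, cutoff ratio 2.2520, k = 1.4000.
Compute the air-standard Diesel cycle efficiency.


r^(k-1) = 3.3539
rc^k = 3.1160
eta = 0.6401 = 64.0057%

64.0057%


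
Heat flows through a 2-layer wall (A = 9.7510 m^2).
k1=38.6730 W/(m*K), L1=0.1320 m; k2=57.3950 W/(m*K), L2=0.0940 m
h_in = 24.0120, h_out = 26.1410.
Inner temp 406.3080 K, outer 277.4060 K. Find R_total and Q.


R_conv_in = 1/(24.0120*9.7510) = 0.0043
R_1 = 0.1320/(38.6730*9.7510) = 0.0004
R_2 = 0.0940/(57.3950*9.7510) = 0.0002
R_conv_out = 1/(26.1410*9.7510) = 0.0039
R_total = 0.0087 K/W
Q = 128.9020 / 0.0087 = 14795.8749 W

R_total = 0.0087 K/W, Q = 14795.8749 W


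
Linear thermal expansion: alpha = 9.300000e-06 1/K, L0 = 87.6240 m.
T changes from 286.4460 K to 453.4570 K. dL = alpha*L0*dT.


dT = 167.0110 K
dL = 9.300000e-06 * 87.6240 * 167.0110 = 0.136098 m
L_final = 87.760098 m

dL = 0.136098 m


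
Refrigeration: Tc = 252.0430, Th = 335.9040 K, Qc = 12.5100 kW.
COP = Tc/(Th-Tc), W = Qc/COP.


COP = 252.0430 / 83.8610 = 3.0055
W = 12.5100 / 3.0055 = 4.1624 kW

COP = 3.0055, W = 4.1624 kW


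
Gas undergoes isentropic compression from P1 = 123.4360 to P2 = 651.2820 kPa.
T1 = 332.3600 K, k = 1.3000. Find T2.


(k-1)/k = 0.2308
(P2/P1)^exp = 1.4679
T2 = 332.3600 * 1.4679 = 487.8650 K

487.8650 K


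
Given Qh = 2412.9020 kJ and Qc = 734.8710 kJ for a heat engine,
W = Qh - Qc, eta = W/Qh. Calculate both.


W = 2412.9020 - 734.8710 = 1678.0310 kJ
eta = 1678.0310 / 2412.9020 = 0.6954 = 69.5441%

W = 1678.0310 kJ, eta = 69.5441%


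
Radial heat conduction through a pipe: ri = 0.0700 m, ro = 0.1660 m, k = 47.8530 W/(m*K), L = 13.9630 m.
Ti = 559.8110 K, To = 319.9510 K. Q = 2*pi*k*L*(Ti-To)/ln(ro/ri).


dT = 239.8600 K
ln(ro/ri) = 0.8635
Q = 2*pi*47.8530*13.9630*239.8600 / 0.8635 = 1166183.8222 W

1166183.8222 W


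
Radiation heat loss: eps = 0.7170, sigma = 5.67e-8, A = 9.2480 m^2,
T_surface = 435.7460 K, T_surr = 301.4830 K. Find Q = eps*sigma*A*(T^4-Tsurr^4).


T^4 = 3.6052e+10
Tsurr^4 = 8.2614e+09
Q = 0.7170 * 5.67e-8 * 9.2480 * 2.7791e+10 = 10448.5060 W

10448.5060 W


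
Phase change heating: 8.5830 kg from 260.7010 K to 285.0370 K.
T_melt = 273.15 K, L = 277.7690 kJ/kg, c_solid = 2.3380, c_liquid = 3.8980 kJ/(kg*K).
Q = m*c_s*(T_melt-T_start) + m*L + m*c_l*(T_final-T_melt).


Q1 (sensible, solid) = 8.5830 * 2.3380 * 12.4490 = 249.8148 kJ
Q2 (latent) = 8.5830 * 277.7690 = 2384.0913 kJ
Q3 (sensible, liquid) = 8.5830 * 3.8980 * 11.8870 = 397.6978 kJ
Q_total = 3031.6039 kJ

3031.6039 kJ


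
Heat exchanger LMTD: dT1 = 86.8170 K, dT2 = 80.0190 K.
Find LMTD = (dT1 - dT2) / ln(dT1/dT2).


dT1/dT2 = 1.0850
ln(dT1/dT2) = 0.0815
LMTD = 6.7980 / 0.0815 = 83.3718 K

83.3718 K


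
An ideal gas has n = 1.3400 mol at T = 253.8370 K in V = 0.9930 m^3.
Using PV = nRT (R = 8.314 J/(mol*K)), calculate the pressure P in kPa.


P = nRT/V = 1.3400 * 8.314 * 253.8370 / 0.9930
= 2827.9371 / 0.9930 = 2847.8722 Pa = 2.8479 kPa

2.8479 kPa


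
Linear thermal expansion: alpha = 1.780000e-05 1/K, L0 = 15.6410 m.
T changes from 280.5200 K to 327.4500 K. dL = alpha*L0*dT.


dT = 46.9300 K
dL = 1.780000e-05 * 15.6410 * 46.9300 = 0.013066 m
L_final = 15.654066 m

dL = 0.013066 m


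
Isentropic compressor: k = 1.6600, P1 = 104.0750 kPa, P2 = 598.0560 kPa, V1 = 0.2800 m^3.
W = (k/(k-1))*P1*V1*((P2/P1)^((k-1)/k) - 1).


(k-1)/k = 0.3976
(P2/P1)^exp = 2.0041
W = 2.5152 * 104.0750 * 0.2800 * (2.0041 - 1) = 73.5976 kJ

73.5976 kJ


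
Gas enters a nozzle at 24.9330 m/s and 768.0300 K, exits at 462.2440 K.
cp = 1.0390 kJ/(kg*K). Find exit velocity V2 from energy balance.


dT = 305.7860 K
2*cp*1000*dT = 635423.3080
V1^2 = 621.6545
V2 = sqrt(636044.9625) = 797.5243 m/s

797.5243 m/s


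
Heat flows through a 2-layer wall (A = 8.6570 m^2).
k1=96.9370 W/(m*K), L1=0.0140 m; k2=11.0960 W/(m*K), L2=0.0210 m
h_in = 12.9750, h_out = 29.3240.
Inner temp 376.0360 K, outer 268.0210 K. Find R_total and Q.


R_conv_in = 1/(12.9750*8.6570) = 0.0089
R_1 = 0.0140/(96.9370*8.6570) = 1.6683e-05
R_2 = 0.0210/(11.0960*8.6570) = 0.0002
R_conv_out = 1/(29.3240*8.6570) = 0.0039
R_total = 0.0131 K/W
Q = 108.0150 / 0.0131 = 8259.7426 W

R_total = 0.0131 K/W, Q = 8259.7426 W


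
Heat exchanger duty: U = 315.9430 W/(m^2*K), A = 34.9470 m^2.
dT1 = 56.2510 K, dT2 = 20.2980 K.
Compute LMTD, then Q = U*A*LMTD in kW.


LMTD = 35.2722 K
Q = 315.9430 * 34.9470 * 35.2722 = 389449.4781 W = 389.4495 kW

389.4495 kW


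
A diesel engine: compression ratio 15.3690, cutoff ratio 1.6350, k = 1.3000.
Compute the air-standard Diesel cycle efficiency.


r^(k-1) = 2.2698
rc^k = 1.8948
eta = 0.5224 = 52.2431%

52.2431%


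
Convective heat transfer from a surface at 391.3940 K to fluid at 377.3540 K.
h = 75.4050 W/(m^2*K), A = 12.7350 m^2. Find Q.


dT = 14.0400 K
Q = 75.4050 * 12.7350 * 14.0400 = 13482.3688 W

13482.3688 W


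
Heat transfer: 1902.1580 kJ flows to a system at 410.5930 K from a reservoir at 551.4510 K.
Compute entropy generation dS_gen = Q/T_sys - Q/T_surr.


dS_sys = 1902.1580/410.5930 = 4.6327 kJ/K
dS_surr = -1902.1580/551.4510 = -3.4494 kJ/K
dS_gen = 4.6327 - 3.4494 = 1.1833 kJ/K (irreversible)

dS_gen = 1.1833 kJ/K, irreversible


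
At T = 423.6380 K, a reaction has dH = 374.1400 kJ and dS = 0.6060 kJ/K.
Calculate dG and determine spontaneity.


T*dS = 423.6380 * 0.6060 = 256.7246 kJ
dG = 374.1400 - 256.7246 = 117.4154 kJ (non-spontaneous)

dG = 117.4154 kJ, non-spontaneous


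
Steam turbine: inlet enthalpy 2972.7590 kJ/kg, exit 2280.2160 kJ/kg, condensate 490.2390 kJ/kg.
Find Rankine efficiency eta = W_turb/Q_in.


W = 692.5430 kJ/kg
Q_in = 2482.5200 kJ/kg
eta = 0.2790 = 27.8968%

eta = 27.8968%


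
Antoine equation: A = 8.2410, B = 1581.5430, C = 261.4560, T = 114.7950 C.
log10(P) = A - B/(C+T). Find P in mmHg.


C+T = 376.2510
B/(C+T) = 4.2034
log10(P) = 8.2410 - 4.2034 = 4.0376
P = 10^4.0376 = 10903.7184 mmHg

10903.7184 mmHg


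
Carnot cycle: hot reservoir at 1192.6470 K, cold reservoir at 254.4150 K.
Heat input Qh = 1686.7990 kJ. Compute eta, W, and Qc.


eta = 1 - 254.4150/1192.6470 = 0.7867
W = 0.7867 * 1686.7990 = 1326.9717 kJ
Qc = 1686.7990 - 1326.9717 = 359.8273 kJ

eta = 78.6680%, W = 1326.9717 kJ, Qc = 359.8273 kJ


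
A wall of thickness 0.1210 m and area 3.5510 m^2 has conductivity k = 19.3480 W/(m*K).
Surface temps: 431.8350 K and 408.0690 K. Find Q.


dT = 23.7660 K
Q = 19.3480 * 3.5510 * 23.7660 / 0.1210 = 13494.5210 W

13494.5210 W


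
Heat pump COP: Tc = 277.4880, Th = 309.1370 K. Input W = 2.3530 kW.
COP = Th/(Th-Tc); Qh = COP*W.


COP = 309.1370 / 31.6490 = 9.7677
Qh = 9.7677 * 2.3530 = 22.9833 kW

COP = 9.7677, Qh = 22.9833 kW


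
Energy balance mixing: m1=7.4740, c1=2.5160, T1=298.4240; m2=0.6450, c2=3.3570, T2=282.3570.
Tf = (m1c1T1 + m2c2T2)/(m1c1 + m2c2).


num = 6223.1169
den = 20.9698
Tf = 296.7650 K

296.7650 K


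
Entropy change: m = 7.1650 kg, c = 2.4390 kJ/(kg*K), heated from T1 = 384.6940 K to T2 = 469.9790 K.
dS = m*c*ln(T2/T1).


T2/T1 = 1.2217
ln(T2/T1) = 0.2002
dS = 7.1650 * 2.4390 * 0.2002 = 3.4993 kJ/K

3.4993 kJ/K


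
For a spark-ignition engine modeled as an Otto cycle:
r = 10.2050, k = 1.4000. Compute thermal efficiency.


r^(k-1) = 2.5324
eta = 1 - 1/2.5324 = 0.6051 = 60.5111%

60.5111%


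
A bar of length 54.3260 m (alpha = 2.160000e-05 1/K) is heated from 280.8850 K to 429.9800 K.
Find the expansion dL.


dT = 149.0950 K
dL = 2.160000e-05 * 54.3260 * 149.0950 = 0.174954 m
L_final = 54.500954 m

dL = 0.174954 m


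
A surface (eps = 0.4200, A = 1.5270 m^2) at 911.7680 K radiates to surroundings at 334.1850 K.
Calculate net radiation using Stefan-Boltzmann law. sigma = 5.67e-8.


T^4 = 6.9109e+11
Tsurr^4 = 1.2472e+10
Q = 0.4200 * 5.67e-8 * 1.5270 * 6.7862e+11 = 24677.3984 W

24677.3984 W


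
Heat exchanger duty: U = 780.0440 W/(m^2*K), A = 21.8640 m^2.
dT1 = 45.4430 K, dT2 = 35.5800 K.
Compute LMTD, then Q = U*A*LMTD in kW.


LMTD = 40.3106 K
Q = 780.0440 * 21.8640 * 40.3106 = 687492.4897 W = 687.4925 kW

687.4925 kW


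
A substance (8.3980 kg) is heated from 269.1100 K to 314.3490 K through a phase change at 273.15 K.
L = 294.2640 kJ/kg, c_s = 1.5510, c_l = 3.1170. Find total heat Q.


Q1 (sensible, solid) = 8.3980 * 1.5510 * 4.0400 = 52.6222 kJ
Q2 (latent) = 8.3980 * 294.2640 = 2471.2291 kJ
Q3 (sensible, liquid) = 8.3980 * 3.1170 * 41.1990 = 1078.4483 kJ
Q_total = 3602.2996 kJ

3602.2996 kJ


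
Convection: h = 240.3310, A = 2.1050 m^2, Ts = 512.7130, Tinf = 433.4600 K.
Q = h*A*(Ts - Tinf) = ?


dT = 79.2530 K
Q = 240.3310 * 2.1050 * 79.2530 = 40093.8355 W

40093.8355 W


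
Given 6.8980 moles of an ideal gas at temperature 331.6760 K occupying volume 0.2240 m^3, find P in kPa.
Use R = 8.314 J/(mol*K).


P = nRT/V = 6.8980 * 8.314 * 331.6760 / 0.2240
= 19021.6093 / 0.2240 = 84917.8987 Pa = 84.9179 kPa

84.9179 kPa


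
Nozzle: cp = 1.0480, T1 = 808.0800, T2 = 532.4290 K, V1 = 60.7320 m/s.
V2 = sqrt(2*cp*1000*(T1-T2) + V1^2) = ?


dT = 275.6510 K
2*cp*1000*dT = 577764.4960
V1^2 = 3688.3758
V2 = sqrt(581452.8718) = 762.5306 m/s

762.5306 m/s


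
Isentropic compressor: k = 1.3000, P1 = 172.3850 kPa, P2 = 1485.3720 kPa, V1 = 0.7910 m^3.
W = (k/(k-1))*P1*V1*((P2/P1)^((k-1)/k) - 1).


(k-1)/k = 0.2308
(P2/P1)^exp = 1.6438
W = 4.3333 * 172.3850 * 0.7910 * (1.6438 - 1) = 380.4024 kJ

380.4024 kJ


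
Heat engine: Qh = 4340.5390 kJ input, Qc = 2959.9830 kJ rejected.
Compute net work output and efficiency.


W = 4340.5390 - 2959.9830 = 1380.5560 kJ
eta = 1380.5560 / 4340.5390 = 0.3181 = 31.8061%

W = 1380.5560 kJ, eta = 31.8061%


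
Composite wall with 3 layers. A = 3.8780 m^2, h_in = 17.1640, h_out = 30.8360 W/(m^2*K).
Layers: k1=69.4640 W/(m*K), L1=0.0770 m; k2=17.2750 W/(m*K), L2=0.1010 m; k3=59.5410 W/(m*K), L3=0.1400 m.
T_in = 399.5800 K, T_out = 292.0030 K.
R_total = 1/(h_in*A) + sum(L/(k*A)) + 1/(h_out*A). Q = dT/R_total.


R_conv_in = 1/(17.1640*3.8780) = 0.0150
R_1 = 0.0770/(69.4640*3.8780) = 0.0003
R_2 = 0.1010/(17.2750*3.8780) = 0.0015
R_3 = 0.1400/(59.5410*3.8780) = 0.0006
R_conv_out = 1/(30.8360*3.8780) = 0.0084
R_total = 0.0258 K/W
Q = 107.5770 / 0.0258 = 4171.9398 W

R_total = 0.0258 K/W, Q = 4171.9398 W


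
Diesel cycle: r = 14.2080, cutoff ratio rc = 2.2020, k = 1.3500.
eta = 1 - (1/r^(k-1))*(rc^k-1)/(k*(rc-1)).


r^(k-1) = 2.5316
rc^k = 2.9027
eta = 0.5368 = 53.6823%

53.6823%


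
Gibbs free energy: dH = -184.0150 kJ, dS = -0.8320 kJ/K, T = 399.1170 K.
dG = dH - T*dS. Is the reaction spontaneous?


T*dS = 399.1170 * -0.8320 = -332.0653 kJ
dG = -184.0150 + 332.0653 = 148.0503 kJ (non-spontaneous)

dG = 148.0503 kJ, non-spontaneous


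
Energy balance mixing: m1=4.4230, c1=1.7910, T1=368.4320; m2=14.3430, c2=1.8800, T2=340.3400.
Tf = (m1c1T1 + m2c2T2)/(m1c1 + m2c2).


num = 12095.7820
den = 34.8864
Tf = 346.7188 K

346.7188 K


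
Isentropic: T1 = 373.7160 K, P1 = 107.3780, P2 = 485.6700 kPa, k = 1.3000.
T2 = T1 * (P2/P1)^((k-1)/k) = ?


(k-1)/k = 0.2308
(P2/P1)^exp = 1.4166
T2 = 373.7160 * 1.4166 = 529.4121 K

529.4121 K


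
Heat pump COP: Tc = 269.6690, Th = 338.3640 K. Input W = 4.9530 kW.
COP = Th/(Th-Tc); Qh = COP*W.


COP = 338.3640 / 68.6950 = 4.9256
Qh = 4.9256 * 4.9530 = 24.3965 kW

COP = 4.9256, Qh = 24.3965 kW


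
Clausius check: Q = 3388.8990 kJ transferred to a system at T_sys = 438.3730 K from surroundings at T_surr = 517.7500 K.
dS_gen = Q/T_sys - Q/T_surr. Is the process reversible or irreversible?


dS_sys = 3388.8990/438.3730 = 7.7306 kJ/K
dS_surr = -3388.8990/517.7500 = -6.5454 kJ/K
dS_gen = 7.7306 - 6.5454 = 1.1852 kJ/K (irreversible)

dS_gen = 1.1852 kJ/K, irreversible


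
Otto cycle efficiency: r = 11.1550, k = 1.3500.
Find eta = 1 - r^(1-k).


r^(k-1) = 2.3260
eta = 1 - 1/2.3260 = 0.5701 = 57.0082%

57.0082%


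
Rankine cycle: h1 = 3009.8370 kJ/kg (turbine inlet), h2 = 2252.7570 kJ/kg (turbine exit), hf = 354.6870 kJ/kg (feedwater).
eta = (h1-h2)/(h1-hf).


W = 757.0800 kJ/kg
Q_in = 2655.1500 kJ/kg
eta = 0.2851 = 28.5136%

eta = 28.5136%


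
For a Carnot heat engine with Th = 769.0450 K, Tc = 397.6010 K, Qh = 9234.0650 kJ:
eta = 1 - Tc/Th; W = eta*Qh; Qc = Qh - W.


eta = 1 - 397.6010/769.0450 = 0.4830
W = 0.4830 * 9234.0650 = 4459.9965 kJ
Qc = 9234.0650 - 4459.9965 = 4774.0685 kJ

eta = 48.2994%, W = 4459.9965 kJ, Qc = 4774.0685 kJ


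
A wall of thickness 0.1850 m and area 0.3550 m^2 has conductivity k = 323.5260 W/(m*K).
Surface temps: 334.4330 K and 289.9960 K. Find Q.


dT = 44.4370 K
Q = 323.5260 * 0.3550 * 44.4370 / 0.1850 = 27587.3855 W

27587.3855 W


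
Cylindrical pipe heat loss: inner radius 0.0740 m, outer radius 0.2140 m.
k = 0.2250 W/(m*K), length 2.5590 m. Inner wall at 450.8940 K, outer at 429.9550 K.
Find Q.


dT = 20.9390 K
ln(ro/ri) = 1.0619
Q = 2*pi*0.2250*2.5590*20.9390 / 1.0619 = 71.3346 W

71.3346 W


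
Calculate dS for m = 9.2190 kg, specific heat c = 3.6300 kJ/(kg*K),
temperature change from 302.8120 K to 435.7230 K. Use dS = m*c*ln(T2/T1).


T2/T1 = 1.4389
ln(T2/T1) = 0.3639
dS = 9.2190 * 3.6300 * 0.3639 = 12.1777 kJ/K

12.1777 kJ/K


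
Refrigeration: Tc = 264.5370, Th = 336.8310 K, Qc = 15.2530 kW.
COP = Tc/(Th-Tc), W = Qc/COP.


COP = 264.5370 / 72.2940 = 3.6592
W = 15.2530 / 3.6592 = 4.1684 kW

COP = 3.6592, W = 4.1684 kW


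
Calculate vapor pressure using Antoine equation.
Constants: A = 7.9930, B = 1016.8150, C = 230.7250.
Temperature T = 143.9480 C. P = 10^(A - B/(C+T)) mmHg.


C+T = 374.6730
B/(C+T) = 2.7139
log10(P) = 7.9930 - 2.7139 = 5.2791
P = 10^5.2791 = 190163.3572 mmHg

190163.3572 mmHg


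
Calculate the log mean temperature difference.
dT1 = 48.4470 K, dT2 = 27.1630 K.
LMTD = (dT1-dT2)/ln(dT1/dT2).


dT1/dT2 = 1.7836
ln(dT1/dT2) = 0.5786
LMTD = 21.2840 / 0.5786 = 36.7844 K

36.7844 K


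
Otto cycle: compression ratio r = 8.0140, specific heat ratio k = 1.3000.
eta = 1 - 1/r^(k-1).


r^(k-1) = 1.8670
eta = 1 - 1/1.8670 = 0.4644 = 46.4394%

46.4394%


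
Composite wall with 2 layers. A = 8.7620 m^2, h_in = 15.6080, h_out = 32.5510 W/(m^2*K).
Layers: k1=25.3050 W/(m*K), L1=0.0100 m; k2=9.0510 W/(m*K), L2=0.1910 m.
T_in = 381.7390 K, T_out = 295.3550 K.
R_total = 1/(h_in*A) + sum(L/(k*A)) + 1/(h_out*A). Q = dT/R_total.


R_conv_in = 1/(15.6080*8.7620) = 0.0073
R_1 = 0.0100/(25.3050*8.7620) = 4.5101e-05
R_2 = 0.1910/(9.0510*8.7620) = 0.0024
R_conv_out = 1/(32.5510*8.7620) = 0.0035
R_total = 0.0133 K/W
Q = 86.3840 / 0.0133 = 6508.7802 W

R_total = 0.0133 K/W, Q = 6508.7802 W


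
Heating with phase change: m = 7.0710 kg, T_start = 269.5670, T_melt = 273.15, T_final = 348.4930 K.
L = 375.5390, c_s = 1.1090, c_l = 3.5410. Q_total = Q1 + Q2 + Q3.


Q1 (sensible, solid) = 7.0710 * 1.1090 * 3.5830 = 28.0970 kJ
Q2 (latent) = 7.0710 * 375.5390 = 2655.4363 kJ
Q3 (sensible, liquid) = 7.0710 * 3.5410 * 75.3430 = 1886.4690 kJ
Q_total = 4570.0022 kJ

4570.0022 kJ


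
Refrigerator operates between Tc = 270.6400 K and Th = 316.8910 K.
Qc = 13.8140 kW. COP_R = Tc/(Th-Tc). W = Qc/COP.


COP = 270.6400 / 46.2510 = 5.8515
W = 13.8140 / 5.8515 = 2.3607 kW

COP = 5.8515, W = 2.3607 kW


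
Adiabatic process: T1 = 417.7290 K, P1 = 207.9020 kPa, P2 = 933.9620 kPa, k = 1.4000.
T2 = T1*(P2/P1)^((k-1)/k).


(k-1)/k = 0.2857
(P2/P1)^exp = 1.5361
T2 = 417.7290 * 1.5361 = 641.6745 K

641.6745 K


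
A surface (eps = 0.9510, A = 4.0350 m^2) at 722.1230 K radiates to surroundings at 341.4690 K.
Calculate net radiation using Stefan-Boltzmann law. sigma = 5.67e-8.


T^4 = 2.7192e+11
Tsurr^4 = 1.3596e+10
Q = 0.9510 * 5.67e-8 * 4.0350 * 2.5833e+11 = 56205.1273 W

56205.1273 W


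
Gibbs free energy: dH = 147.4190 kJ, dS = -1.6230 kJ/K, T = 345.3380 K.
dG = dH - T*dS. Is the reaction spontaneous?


T*dS = 345.3380 * -1.6230 = -560.4836 kJ
dG = 147.4190 + 560.4836 = 707.9026 kJ (non-spontaneous)

dG = 707.9026 kJ, non-spontaneous


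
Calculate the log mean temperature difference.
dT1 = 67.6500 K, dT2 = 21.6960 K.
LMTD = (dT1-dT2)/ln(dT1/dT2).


dT1/dT2 = 3.1181
ln(dT1/dT2) = 1.1372
LMTD = 45.9540 / 1.1372 = 40.4091 K

40.4091 K


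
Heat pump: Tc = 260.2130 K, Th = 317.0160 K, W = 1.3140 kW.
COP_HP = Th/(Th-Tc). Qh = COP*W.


COP = 317.0160 / 56.8030 = 5.5810
Qh = 5.5810 * 1.3140 = 7.3334 kW

COP = 5.5810, Qh = 7.3334 kW


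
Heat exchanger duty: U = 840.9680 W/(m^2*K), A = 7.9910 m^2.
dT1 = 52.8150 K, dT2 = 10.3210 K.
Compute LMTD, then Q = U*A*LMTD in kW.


LMTD = 26.0282 K
Q = 840.9680 * 7.9910 * 26.0282 = 174913.9883 W = 174.9140 kW

174.9140 kW


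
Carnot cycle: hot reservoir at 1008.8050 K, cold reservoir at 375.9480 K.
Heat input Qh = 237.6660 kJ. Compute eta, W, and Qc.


eta = 1 - 375.9480/1008.8050 = 0.6273
W = 0.6273 * 237.6660 = 149.0958 kJ
Qc = 237.6660 - 149.0958 = 88.5702 kJ

eta = 62.7333%, W = 149.0958 kJ, Qc = 88.5702 kJ


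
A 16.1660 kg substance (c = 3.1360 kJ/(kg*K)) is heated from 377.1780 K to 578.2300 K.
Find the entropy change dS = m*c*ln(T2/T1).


T2/T1 = 1.5330
ln(T2/T1) = 0.4273
dS = 16.1660 * 3.1360 * 0.4273 = 21.6603 kJ/K

21.6603 kJ/K


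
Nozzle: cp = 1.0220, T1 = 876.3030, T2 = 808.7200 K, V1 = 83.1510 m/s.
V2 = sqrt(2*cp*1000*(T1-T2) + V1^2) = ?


dT = 67.5830 K
2*cp*1000*dT = 138139.6520
V1^2 = 6914.0888
V2 = sqrt(145053.7408) = 380.8592 m/s

380.8592 m/s


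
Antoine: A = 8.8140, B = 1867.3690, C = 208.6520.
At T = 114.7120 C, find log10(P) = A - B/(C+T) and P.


C+T = 323.3640
B/(C+T) = 5.7748
log10(P) = 8.8140 - 5.7748 = 3.0392
P = 10^3.0392 = 1094.4090 mmHg

1094.4090 mmHg


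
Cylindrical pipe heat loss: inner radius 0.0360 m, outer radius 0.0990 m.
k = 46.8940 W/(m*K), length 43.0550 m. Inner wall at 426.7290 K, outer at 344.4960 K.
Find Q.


dT = 82.2330 K
ln(ro/ri) = 1.0116
Q = 2*pi*46.8940*43.0550*82.2330 / 1.0116 = 1031235.0447 W

1031235.0447 W


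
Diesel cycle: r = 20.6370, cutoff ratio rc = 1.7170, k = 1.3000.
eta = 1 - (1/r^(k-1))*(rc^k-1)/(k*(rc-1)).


r^(k-1) = 2.4797
rc^k = 2.0193
eta = 0.5590 = 55.8992%

55.8992%


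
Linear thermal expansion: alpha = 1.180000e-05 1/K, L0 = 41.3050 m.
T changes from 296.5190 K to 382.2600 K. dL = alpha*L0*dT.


dT = 85.7410 K
dL = 1.180000e-05 * 41.3050 * 85.7410 = 0.041790 m
L_final = 41.346790 m

dL = 0.041790 m


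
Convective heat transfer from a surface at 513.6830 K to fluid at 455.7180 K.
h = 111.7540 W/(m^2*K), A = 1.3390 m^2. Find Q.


dT = 57.9650 K
Q = 111.7540 * 1.3390 * 57.9650 = 8673.8018 W

8673.8018 W


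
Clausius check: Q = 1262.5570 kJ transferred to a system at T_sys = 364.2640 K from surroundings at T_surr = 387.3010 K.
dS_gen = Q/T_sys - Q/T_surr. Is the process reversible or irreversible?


dS_sys = 1262.5570/364.2640 = 3.4660 kJ/K
dS_surr = -1262.5570/387.3010 = -3.2599 kJ/K
dS_gen = 3.4660 - 3.2599 = 0.2062 kJ/K (irreversible)

dS_gen = 0.2062 kJ/K, irreversible


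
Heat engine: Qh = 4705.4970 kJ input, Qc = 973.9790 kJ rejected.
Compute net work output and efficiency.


W = 4705.4970 - 973.9790 = 3731.5180 kJ
eta = 3731.5180 / 4705.4970 = 0.7930 = 79.3013%

W = 3731.5180 kJ, eta = 79.3013%


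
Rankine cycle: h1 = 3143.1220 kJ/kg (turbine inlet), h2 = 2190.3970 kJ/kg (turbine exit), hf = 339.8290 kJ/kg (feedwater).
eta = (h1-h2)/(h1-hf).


W = 952.7250 kJ/kg
Q_in = 2803.2930 kJ/kg
eta = 0.3399 = 33.9859%

eta = 33.9859%


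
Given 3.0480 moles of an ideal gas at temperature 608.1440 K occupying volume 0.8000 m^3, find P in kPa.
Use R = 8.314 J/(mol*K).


P = nRT/V = 3.0480 * 8.314 * 608.1440 / 0.8000
= 15411.0209 / 0.8000 = 19263.7761 Pa = 19.2638 kPa

19.2638 kPa


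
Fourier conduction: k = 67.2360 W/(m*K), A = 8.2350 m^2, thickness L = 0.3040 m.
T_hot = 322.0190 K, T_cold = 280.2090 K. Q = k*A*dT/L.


dT = 41.8100 K
Q = 67.2360 * 8.2350 * 41.8100 / 0.3040 = 76150.3767 W

76150.3767 W


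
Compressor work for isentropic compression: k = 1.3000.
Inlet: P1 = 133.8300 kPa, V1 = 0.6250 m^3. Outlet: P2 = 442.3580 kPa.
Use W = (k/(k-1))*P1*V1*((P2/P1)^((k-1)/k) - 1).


(k-1)/k = 0.2308
(P2/P1)^exp = 1.3177
W = 4.3333 * 133.8300 * 0.6250 * (1.3177 - 1) = 115.1563 kJ

115.1563 kJ


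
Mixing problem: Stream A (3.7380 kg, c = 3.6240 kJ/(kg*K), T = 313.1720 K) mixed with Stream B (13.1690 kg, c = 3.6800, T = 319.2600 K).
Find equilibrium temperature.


num = 19714.3408
den = 62.0084
Tf = 317.9300 K

317.9300 K


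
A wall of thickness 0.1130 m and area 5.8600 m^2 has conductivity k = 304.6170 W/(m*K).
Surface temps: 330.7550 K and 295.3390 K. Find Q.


dT = 35.4160 K
Q = 304.6170 * 5.8600 * 35.4160 / 0.1130 = 559464.8658 W

559464.8658 W


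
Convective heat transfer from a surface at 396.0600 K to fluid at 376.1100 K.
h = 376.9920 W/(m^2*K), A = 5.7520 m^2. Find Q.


dT = 19.9500 K
Q = 376.9920 * 5.7520 * 19.9500 = 43260.7368 W

43260.7368 W


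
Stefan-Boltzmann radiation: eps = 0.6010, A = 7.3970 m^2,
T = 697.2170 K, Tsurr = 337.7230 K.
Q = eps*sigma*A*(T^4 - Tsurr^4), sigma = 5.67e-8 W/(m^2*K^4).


T^4 = 2.3630e+11
Tsurr^4 = 1.3009e+10
Q = 0.6010 * 5.67e-8 * 7.3970 * 2.2330e+11 = 56285.0520 W

56285.0520 W


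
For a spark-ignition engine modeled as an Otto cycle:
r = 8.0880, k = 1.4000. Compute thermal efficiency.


r^(k-1) = 2.3075
eta = 1 - 1/2.3075 = 0.5666 = 56.6625%

56.6625%


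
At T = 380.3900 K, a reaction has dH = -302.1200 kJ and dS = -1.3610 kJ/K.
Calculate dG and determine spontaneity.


T*dS = 380.3900 * -1.3610 = -517.7108 kJ
dG = -302.1200 + 517.7108 = 215.5908 kJ (non-spontaneous)

dG = 215.5908 kJ, non-spontaneous


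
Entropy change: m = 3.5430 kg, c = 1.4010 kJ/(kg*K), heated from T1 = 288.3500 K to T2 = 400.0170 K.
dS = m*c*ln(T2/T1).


T2/T1 = 1.3873
ln(T2/T1) = 0.3273
dS = 3.5430 * 1.4010 * 0.3273 = 1.6248 kJ/K

1.6248 kJ/K


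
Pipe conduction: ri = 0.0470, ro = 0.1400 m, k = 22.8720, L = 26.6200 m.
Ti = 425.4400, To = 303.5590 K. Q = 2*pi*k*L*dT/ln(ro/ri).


dT = 121.8810 K
ln(ro/ri) = 1.0915
Q = 2*pi*22.8720*26.6200*121.8810 / 1.0915 = 427175.5540 W

427175.5540 W


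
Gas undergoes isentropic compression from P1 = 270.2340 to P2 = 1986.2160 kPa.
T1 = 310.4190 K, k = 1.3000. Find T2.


(k-1)/k = 0.2308
(P2/P1)^exp = 1.5846
T2 = 310.4190 * 1.5846 = 491.8816 K

491.8816 K


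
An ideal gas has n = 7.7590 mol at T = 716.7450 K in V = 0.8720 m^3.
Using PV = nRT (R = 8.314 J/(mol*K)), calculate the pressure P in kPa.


P = nRT/V = 7.7590 * 8.314 * 716.7450 / 0.8720
= 46236.0201 / 0.8720 = 53022.9589 Pa = 53.0230 kPa

53.0230 kPa


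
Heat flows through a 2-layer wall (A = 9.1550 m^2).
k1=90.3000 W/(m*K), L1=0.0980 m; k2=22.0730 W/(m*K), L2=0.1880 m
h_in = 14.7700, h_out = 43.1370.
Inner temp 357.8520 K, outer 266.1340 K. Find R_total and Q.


R_conv_in = 1/(14.7700*9.1550) = 0.0074
R_1 = 0.0980/(90.3000*9.1550) = 0.0001
R_2 = 0.1880/(22.0730*9.1550) = 0.0009
R_conv_out = 1/(43.1370*9.1550) = 0.0025
R_total = 0.0110 K/W
Q = 91.7180 / 0.0110 = 8355.9036 W

R_total = 0.0110 K/W, Q = 8355.9036 W


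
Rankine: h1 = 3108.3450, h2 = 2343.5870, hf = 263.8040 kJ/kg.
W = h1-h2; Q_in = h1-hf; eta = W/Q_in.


W = 764.7580 kJ/kg
Q_in = 2844.5410 kJ/kg
eta = 0.2689 = 26.8851%

eta = 26.8851%


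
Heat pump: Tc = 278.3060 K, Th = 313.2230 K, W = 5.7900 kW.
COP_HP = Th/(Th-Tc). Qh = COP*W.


COP = 313.2230 / 34.9170 = 8.9705
Qh = 8.9705 * 5.7900 = 51.9392 kW

COP = 8.9705, Qh = 51.9392 kW


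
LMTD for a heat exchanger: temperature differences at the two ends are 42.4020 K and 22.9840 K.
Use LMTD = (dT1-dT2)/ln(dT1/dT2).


dT1/dT2 = 1.8448
ln(dT1/dT2) = 0.6124
LMTD = 19.4180 / 0.6124 = 31.7082 K

31.7082 K


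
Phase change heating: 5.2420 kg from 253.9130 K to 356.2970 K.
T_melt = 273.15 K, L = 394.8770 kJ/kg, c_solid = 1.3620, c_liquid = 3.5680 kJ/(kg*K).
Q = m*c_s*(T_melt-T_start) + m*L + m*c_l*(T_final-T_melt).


Q1 (sensible, solid) = 5.2420 * 1.3620 * 19.2370 = 137.3446 kJ
Q2 (latent) = 5.2420 * 394.8770 = 2069.9452 kJ
Q3 (sensible, liquid) = 5.2420 * 3.5680 * 83.1470 = 1555.1363 kJ
Q_total = 3762.4261 kJ

3762.4261 kJ


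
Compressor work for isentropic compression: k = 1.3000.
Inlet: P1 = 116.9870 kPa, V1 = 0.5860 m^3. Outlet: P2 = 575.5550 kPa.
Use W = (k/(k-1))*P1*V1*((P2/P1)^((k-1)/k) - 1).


(k-1)/k = 0.2308
(P2/P1)^exp = 1.4444
W = 4.3333 * 116.9870 * 0.5860 * (1.4444 - 1) = 132.0107 kJ

132.0107 kJ


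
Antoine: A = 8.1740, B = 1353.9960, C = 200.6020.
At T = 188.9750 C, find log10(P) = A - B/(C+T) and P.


C+T = 389.5770
B/(C+T) = 3.4756
log10(P) = 8.1740 - 3.4756 = 4.6984
P = 10^4.6984 = 49939.6788 mmHg

49939.6788 mmHg


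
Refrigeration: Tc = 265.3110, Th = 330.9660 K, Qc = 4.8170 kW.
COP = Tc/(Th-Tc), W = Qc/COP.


COP = 265.3110 / 65.6550 = 4.0410
W = 4.8170 / 4.0410 = 1.1920 kW

COP = 4.0410, W = 1.1920 kW
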